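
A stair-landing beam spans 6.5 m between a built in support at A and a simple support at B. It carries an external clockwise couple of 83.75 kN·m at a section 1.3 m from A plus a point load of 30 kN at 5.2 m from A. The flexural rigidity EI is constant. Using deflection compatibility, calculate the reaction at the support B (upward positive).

Remove the prop at B; the released (primary) structure is a cantilever built in at A.
Primary-structure tip deflection at B by superposition:
  clockwise couple 83.75 at a = 1.3: M₀a(2L − a)/(2EI) = 636.9/EI
  point load 30 at a = 5.2: Pa²(3L − a)/(6EI) = 1933/EI
  δ_0 = 2570/EI
Flexibility coefficient — unit upward force at B: δ_{BB} = L³/(3EI) = 91.54/EI.
Compatibility at B: δ_0 − R_B·δ_{BB} = 0, so R_B = 2570/91.54 = 28.08 kN.

R_B = 28.08 kN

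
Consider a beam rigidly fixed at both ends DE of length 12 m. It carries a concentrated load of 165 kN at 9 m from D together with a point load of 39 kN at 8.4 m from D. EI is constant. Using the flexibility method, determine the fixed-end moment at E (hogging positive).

M_E = 347.2 kN·m

Release both end moments; the primary structure is a simply-supported span DE with redundants M_D and M_E.
End rotations of the released simple span under the applied load (×1/EI):
  at D: point load 165 at a = 9: Pab(L + b)/(6LEI) = 928.1/EI
  at E: point load 165 at a = 9: Pab(L + a)/(6LEI) = 1299/EI
  at D: point load 39 at a = 8.4: Pab(L + b)/(6LEI) = 255.5/EI
  at E: point load 39 at a = 8.4: Pab(L + a)/(6LEI) = 334.2/EI
  θ_D0 = 1184/EI,  θ_E0 = 1634/EI
Flexibility coefficients: a unit moment at one end gives L/(3EI) there and L/(6EI) at the far end, so f₁₁ = f₂₂ = 4/EI and f₁₂ = f₂₁ = 2/EI.
Compatibility — zero rotation at each built-in end:
  4 M_D + 2 M_E = 1184
  2 M_D + 4 M_E = 1634
Solving the pair gives M_D = 122.3 kN·m and M_E = 347.2 kN·m (hogging).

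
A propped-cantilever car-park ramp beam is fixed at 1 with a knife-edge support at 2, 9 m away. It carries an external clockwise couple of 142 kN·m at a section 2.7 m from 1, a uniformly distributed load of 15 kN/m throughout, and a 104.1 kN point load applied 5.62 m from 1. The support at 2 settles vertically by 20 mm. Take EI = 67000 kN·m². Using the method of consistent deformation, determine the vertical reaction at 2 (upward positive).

Take the reaction at 2 as the redundant and release it; the primary structure is a cantilever fixed at 1.
Deflection at 2 on the released cantilever, summing each load's contribution:
  clockwise couple 142 at a = 2.7: M₀a(2L − a)/(2EI) = 2933/EI
  UDL 15: wL⁴/(8EI) = 12302/EI
  point load 104.1 at a = 5.62: Pa²(3L − a)/(6EI) = 11716/EI
  δ_0 = 26951/EI
Flexibility coefficient — unit upward force at 2: δ_{22} = L³/(3EI) = 243/EI.
With EI = 67000 kN·m²: δ_0 = 0.40225 m and δ_{22} = 0.003627 m/kN.
Compatibility — the beam at 2 must follow the support down by 0.02 m: δ_0 − R_2·δ_{22} = 0.02, so R_2 = (0.40225 − 0.02)/0.003627 = 105.4 kN.

R_2 = 105.4 kN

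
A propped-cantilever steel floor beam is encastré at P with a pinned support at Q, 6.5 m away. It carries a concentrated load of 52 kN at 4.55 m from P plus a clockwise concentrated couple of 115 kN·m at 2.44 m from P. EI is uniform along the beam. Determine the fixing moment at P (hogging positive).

M_P = 55.94 kN·m

Remove the prop at Q; the released (primary) structure is a cantilever built in at P.
Free-end deflection of the primary structure under the applied loading (downward +):
  point load 52 at a = 4.55: Pa²(3L − a)/(6EI) = 2682/EI
  clockwise couple 115 at a = 2.44: M₀a(2L − a)/(2EI) = 1482/EI
  δ_0 = 4164/EI
Tip deflection under a unit load at Q: L³/(3EI) = 91.54/EI.
The prop prevents deflection at Q: R_Q = δ_0/δ_{QQ} = 4164/91.54 = 45.49 kN.
Moment equilibrium about P: M_P = Σ(load moments about P) − R_Q·L = 351.6 − 45.49×6.5 = 55.94 kN·m.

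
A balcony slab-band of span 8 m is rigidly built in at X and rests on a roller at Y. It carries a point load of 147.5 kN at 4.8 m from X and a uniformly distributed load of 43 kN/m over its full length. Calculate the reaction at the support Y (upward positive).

Release the roller at Y. Primary structure: cantilever fixed at X.
Downward deflection at the released point Y due to the loads:
  point load 147.5 at a = 4.8: Pa²(3L − a)/(6EI) = 10875/EI
  UDL 43: wL⁴/(8EI) = 22016/EI
  δ_0 = 32891/EI
Flexibility coefficient — unit upward force at Y: δ_{YY} = L³/(3EI) = 170.7/EI.
Compatibility at Y: δ_0 − R_Y·δ_{YY} = 0, so R_Y = 32891/170.7 = 192.7 kN.

R_Y = 192.7 kN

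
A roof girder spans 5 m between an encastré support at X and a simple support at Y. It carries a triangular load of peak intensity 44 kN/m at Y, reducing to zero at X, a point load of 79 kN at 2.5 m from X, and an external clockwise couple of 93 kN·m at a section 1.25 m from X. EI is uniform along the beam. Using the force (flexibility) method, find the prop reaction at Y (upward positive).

Release the roller at Y. Primary structure: cantilever fixed at X.
Deflection at Y on the released cantilever, summing each load's contribution:
  triangular load, peak 44 at the free end: 11w₀L⁴/(120EI) = 2521/EI
  point load 79 at a = 2.5: Pa²(3L − a)/(6EI) = 1029/EI
  clockwise couple 93 at a = 1.25: M₀a(2L − a)/(2EI) = 508.6/EI
  δ_0 = 4058/EI
Flexibility coefficient — unit upward force at Y: δ_{YY} = L³/(3EI) = 41.67/EI.
Compatibility at Y: δ_0 − R_Y·δ_{YY} = 0, so R_Y = 4058/41.67 = 97.39 kN.

R_Y = 97.39 kN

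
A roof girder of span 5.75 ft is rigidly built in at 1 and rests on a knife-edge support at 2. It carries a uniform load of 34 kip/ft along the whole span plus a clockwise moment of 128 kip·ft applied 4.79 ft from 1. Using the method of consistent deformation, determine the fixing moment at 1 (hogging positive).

M_1 = 81.87 kip·ft

Choose R_2 as the redundant. The primary structure is the cantilever fixed at 1.
Downward deflection at the released point 2 due to the loads:
  UDL 34: wL⁴/(8EI) = 4646/EI
  clockwise couple 128 at a = 4.79: M₀a(2L − a)/(2EI) = 2057/EI
  δ_0 = 6703/EI
Tip deflection under a unit load at 2: L³/(3EI) = 63.37/EI.
The prop prevents deflection at 2: R_2 = δ_0/δ_{22} = 6703/63.37 = 105.8 kip.
Moment equilibrium about 1: M_1 = Σ(load moments about 1) − R_2·L = 690.1 − 105.8×5.75 = 81.87 kip·ft.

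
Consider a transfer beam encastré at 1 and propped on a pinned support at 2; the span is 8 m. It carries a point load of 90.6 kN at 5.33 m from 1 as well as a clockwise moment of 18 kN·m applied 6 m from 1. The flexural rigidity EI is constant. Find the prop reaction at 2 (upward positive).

R_2 = 50.09 kN

Release the roller at 2. Primary structure: cantilever fixed at 1.
Downward deflection at the released point 2 due to the loads:
  point load 90.6 at a = 5.33: Pa²(3L − a)/(6EI) = 8009/EI
  clockwise couple 18 at a = 6: M₀a(2L − a)/(2EI) = 540/EI
  δ_0 = 8549/EI
Tip deflection under a unit load at 2: L³/(3EI) = 170.7/EI.
The prop prevents deflection at 2: R_2 = δ_0/δ_{22} = 8549/170.7 = 50.09 kN.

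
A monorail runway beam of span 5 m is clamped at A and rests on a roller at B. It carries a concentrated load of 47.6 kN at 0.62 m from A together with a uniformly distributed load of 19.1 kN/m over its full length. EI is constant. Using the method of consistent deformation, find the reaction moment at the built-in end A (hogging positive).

M_A = 83.94 kN·m

Remove the prop at B; the released (primary) structure is a cantilever built in at A.
Downward deflection at the released point B due to the loads:
  point load 47.6 at a = 0.62: Pa²(3L − a)/(6EI) = 43.85/EI
  UDL 19.1: wL⁴/(8EI) = 1492/EI
  δ_0 = 1536/EI
Flexibility coefficient — unit upward force at B: δ_{BB} = L³/(3EI) = 41.67/EI.
Compatibility at B: δ_0 − R_B·δ_{BB} = 0, so R_B = 1536/41.67 = 36.86 kN.
Moment equilibrium about A: M_A = Σ(load moments about A) − R_B·L = 268.3 − 36.86×5 = 83.94 kN·m.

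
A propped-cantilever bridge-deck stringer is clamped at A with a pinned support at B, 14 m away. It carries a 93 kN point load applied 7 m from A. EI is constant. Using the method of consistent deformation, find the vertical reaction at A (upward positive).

Take the reaction at B as the redundant and release it; the primary structure is a cantilever fixed at A.
Free-end deflection of the primary structure under the applied loading (downward +):
  point load 93 at a = 7: Pa²(3L − a)/(6EI) = 26582/EI
Tip deflection under a unit load at B: L³/(3EI) = 914.7/EI.
The prop prevents deflection at B: R_B = δ_0/δ_{BB} = 26582/914.7 = 29.06 kN.
Vertical equilibrium: R_A = ΣP − R_B = 93 − 29.06 = 63.94 kN.

R_A = 63.94 kN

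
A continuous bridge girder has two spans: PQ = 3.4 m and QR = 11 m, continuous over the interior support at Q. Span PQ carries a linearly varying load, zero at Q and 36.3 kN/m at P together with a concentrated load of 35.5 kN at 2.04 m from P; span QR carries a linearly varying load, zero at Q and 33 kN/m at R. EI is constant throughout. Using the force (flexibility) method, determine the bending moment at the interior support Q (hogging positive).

M_Q = 189.2 kN·m

Insert a hinge at Q; M_Q is the redundant, and each span becomes simply supported.
Discontinuity in slope at Q on the released structure — sum the simple-span end rotations:
  span PQ: triangular load, peak 36.3: 7w₀L³/(360EI) = 27.74/EI
  span PQ: point load 35.5 at a = 2.04: Pab(L + a)/(6LEI) = 26.26/EI
  span QR: triangular load, peak 33: 7w₀L³/(360EI) = 854.1/EI
  relative rotation θ_0 = (54.01 + 854.1)/EI = 908.1/EI
A unit hogging moment at Q produces rotation L₁/(3EI) + L₂/(3EI) = 4.8/EI.
Compatibility: M_Q·(L₁+L₂)/(3EI) = θ_0, giving M_Q = 189.2 kN·m (hogging).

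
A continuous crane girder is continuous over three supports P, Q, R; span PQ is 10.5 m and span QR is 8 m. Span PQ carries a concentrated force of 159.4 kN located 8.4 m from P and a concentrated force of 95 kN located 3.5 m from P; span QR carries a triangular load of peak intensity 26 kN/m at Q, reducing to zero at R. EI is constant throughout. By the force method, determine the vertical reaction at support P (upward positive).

R_P = 69.63 kN

Take M_Q as the redundant. Released structure: two simple spans PQ and QR with a hinge at Q.
End slopes at the hinge Q, treating each span as simply supported:
  span PQ: point load 159.4 at a = 8.4: Pab(L + a)/(6LEI) = 843.5/EI
  span PQ: point load 95 at a = 3.5: Pab(L + a)/(6LEI) = 517.2/EI
  span QR: triangular load, peak 26: w₀L³/(45EI) = 295.8/EI
  relative rotation θ_0 = (1361 + 295.8)/EI = 1657/EI
A unit hogging moment at Q produces rotation L₁/(3EI) + L₂/(3EI) = 6.167/EI.
Slope continuity at Q: θ_0 = M_Q·6.167/EI, so M_Q = 1657/6.167 = 268.6 kN·m (hogging).
Span PQ, ΣM about P with M_Q applied at Q: R_Q^{PQ}·10.5 = 1671 + 268.6, so R_Q^{PQ} = 184.8 kN and R_P = 254.4 − 184.8 = 69.63 kN.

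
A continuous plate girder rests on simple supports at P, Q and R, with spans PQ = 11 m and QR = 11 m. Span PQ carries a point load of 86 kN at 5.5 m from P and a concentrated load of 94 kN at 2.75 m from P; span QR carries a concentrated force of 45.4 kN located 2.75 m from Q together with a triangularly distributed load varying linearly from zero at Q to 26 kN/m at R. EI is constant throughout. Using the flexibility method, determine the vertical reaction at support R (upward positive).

R_R = 81.05 kN

Insert a hinge at Q; M_Q is the redundant, and each span becomes simply supported.
Discontinuity in slope at Q on the released structure — sum the simple-span end rotations:
  span PQ: point load 86 at a = 5.5: Pab(L + a)/(6LEI) = 650.4/EI
  span PQ: point load 94 at a = 2.75: Pab(L + a)/(6LEI) = 444.3/EI
  span QR: point load 45.4 at a = 2.75: Pab(L + b)/(6LEI) = 300.4/EI
  span QR: triangular load, peak 26: 7w₀L³/(360EI) = 672.9/EI
  relative rotation θ_0 = (1095 + 973.3)/EI = 2068/EI
A unit hogging moment at Q produces rotation L₁/(3EI) + L₂/(3EI) = 7.333/EI.
Compatibility: M_Q·(L₁+L₂)/(3EI) = θ_0, giving M_Q = 282 kN·m (hogging).
Span QR, ΣM about R: R_Q^{QR}·11 = 898.9 + 282, so R_Q^{QR} = 107.4 kN and R_R = 188.4 − 107.4 = 81.05 kN.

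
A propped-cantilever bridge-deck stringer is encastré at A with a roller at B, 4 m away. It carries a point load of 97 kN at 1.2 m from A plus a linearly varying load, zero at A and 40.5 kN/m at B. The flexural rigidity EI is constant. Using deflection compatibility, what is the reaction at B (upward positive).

Choose R_B as the redundant. The primary structure is the cantilever fixed at A.
Primary-structure tip deflection at B by superposition:
  point load 97 at a = 1.2: Pa²(3L − a)/(6EI) = 251.4/EI
  triangular load, peak 40.5 at the free end: 11w₀L⁴/(120EI) = 950.4/EI
  δ_0 = 1202/EI
Flexibility coefficient — unit upward force at B: δ_{BB} = L³/(3EI) = 21.33/EI.
The prop prevents deflection at B: R_B = δ_0/δ_{BB} = 1202/21.33 = 56.34 kN.

R_B = 56.34 kN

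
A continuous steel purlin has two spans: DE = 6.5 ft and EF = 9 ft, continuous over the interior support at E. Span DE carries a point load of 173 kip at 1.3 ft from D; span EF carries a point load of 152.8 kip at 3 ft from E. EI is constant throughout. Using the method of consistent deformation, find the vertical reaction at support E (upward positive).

Take M_E as the redundant. Released structure: two simple spans DE and EF with a hinge at E.
End slopes at the hinge E, treating each span as simply supported:
  span DE: point load 173 at a = 1.3: Pab(L + a)/(6LEI) = 233.9/EI
  span EF: point load 152.8 at a = 3: Pab(L + b)/(6LEI) = 764/EI
  relative rotation θ_0 = (233.9 + 764)/EI = 997.9/EI
A unit hogging moment at E produces rotation L₁/(3EI) + L₂/(3EI) = 5.167/EI.
Compatibility: M_E·(L₁+L₂)/(3EI) = θ_0, giving M_E = 193.1 kip·ft (hogging).
Span DE, ΣM about D with M_E applied at E: R_E^{DE}·6.5 = 224.9 + 193.1, so R_E^{DE} = 64.31 kip and R_D = 173 − 64.31 = 108.7 kip.
Span EF, ΣM about F: R_E^{EF}·9 = 916.8 + 193.1, so R_E^{EF} = 123.3 kip and R_F = 152.8 − 123.3 = 29.47 kip.
R_E = 64.31 + 123.3 = 187.6 kip.

R_E = 187.6 kip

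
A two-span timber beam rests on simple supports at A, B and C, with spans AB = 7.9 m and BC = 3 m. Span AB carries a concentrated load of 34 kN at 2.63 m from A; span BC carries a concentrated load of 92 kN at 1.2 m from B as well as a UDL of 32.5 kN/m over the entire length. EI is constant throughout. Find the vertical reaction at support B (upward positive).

R_B = 139.9 kN

Release continuity at B by inserting a hinge; the redundant is the internal moment M_B. The primary structure is two simply-supported spans AB and BC.
Rotations at B on the released spans (each span's end-slope, ×1/EI):
  span AB: point load 34 at a = 2.63: Pab(L + a)/(6LEI) = 104.7/EI
  span BC: point load 92 at a = 1.2: Pab(L + b)/(6LEI) = 52.99/EI
  span BC: UDL 32.5: wL³/(24EI) = 36.56/EI
  relative rotation θ_0 = (104.7 + 89.55)/EI = 194.2/EI
A unit hogging moment at B produces rotation L₁/(3EI) + L₂/(3EI) = 3.633/EI.
Slope continuity at B: θ_0 = M_B·3.633/EI, so M_B = 194.2/3.633 = 53.46 kN·m (hogging).
Span AB, ΣM about A with M_B applied at B: R_B^{AB}·7.9 = 89.42 + 53.46, so R_B^{AB} = 18.09 kN and R_A = 34 − 18.09 = 15.91 kN.
Span BC, ΣM about C: R_B^{BC}·3 = 311.9 + 53.46, so R_B^{BC} = 121.8 kN and R_C = 189.5 − 121.8 = 67.73 kN.
R_B = 18.09 + 121.8 = 139.9 kN.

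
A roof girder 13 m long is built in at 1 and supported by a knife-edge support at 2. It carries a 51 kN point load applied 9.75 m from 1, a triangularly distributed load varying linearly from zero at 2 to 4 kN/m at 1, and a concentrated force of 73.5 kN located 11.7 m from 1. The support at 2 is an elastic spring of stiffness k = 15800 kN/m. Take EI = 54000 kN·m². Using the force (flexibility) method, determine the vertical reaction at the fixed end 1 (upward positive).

R_1 = 50.98 kN

Choose R_2 as the redundant. The primary structure is the cantilever fixed at 1.
Primary-structure tip deflection at 2 by superposition:
  point load 51 at a = 9.75: Pa²(3L − a)/(6EI) = 23635/EI
  triangular load, peak 4 at the fixed end: w₀L⁴/(30EI) = 3808/EI
  point load 73.5 at a = 11.7: Pa²(3L − a)/(6EI) = 45779/EI
  δ_0 = 73222/EI
Tip deflection under a unit load at 2: L³/(3EI) = 732.3/EI.
With EI = 54000 kN·m²: δ_0 = 1.356 m and δ_{22} = 0.013562 m/kN.
Compatibility — the spring shortens by R_2/k under the reaction it provides: δ_0 − R_2·δ_{22} = R_2/k. With 1/k = 0.000063 m/kN, R_2 = δ_0 / (δ_{22} + 1/k) = 1.356 / (0.013562 + 0.000063) = 99.52 kN.
Vertical equilibrium: R_1 = ΣP − R_2 = 150.5 − 99.52 = 50.98 kN.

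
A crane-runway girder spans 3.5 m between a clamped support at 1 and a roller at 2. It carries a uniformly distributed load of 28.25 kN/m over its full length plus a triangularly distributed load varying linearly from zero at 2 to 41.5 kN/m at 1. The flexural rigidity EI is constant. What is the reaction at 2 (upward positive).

Choose R_2 as the redundant. The primary structure is the cantilever fixed at 1.
Free-end deflection of the primary structure under the applied loading (downward +):
  UDL 28.25: wL⁴/(8EI) = 529.9/EI
  triangular load, peak 41.5 at the fixed end: w₀L⁴/(30EI) = 207.6/EI
  δ_0 = 737.5/EI
Flexibility coefficient — unit upward force at 2: δ_{22} = L³/(3EI) = 14.29/EI.
The prop prevents deflection at 2: R_2 = δ_0/δ_{22} = 737.5/14.29 = 51.6 kN.

R_2 = 51.6 kN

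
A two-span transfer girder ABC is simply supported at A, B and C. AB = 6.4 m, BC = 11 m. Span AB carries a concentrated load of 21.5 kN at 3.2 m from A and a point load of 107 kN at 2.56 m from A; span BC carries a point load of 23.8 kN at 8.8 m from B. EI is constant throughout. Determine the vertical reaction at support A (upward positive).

R_A = 64.37 kN

Take M_B as the redundant. Released structure: two simple spans AB and BC with a hinge at B.
End slopes at the hinge B, treating each span as simply supported:
  span AB: point load 21.5 at a = 3.2: Pab(L + a)/(6LEI) = 55.04/EI
  span AB: point load 107 at a = 2.56: Pab(L + a)/(6LEI) = 245.4/EI
  span BC: point load 23.8 at a = 8.8: Pab(L + b)/(6LEI) = 92.15/EI
  relative rotation θ_0 = (300.5 + 92.15)/EI = 392.6/EI
A unit hogging moment at B produces rotation L₁/(3EI) + L₂/(3EI) = 5.8/EI.
Compatibility: M_B·(L₁+L₂)/(3EI) = θ_0, giving M_B = 67.69 kN·m (hogging).
Span AB, ΣM about A with M_B applied at B: R_B^{AB}·6.4 = 342.7 + 67.69, so R_B^{AB} = 64.13 kN and R_A = 128.5 − 64.13 = 64.37 kN.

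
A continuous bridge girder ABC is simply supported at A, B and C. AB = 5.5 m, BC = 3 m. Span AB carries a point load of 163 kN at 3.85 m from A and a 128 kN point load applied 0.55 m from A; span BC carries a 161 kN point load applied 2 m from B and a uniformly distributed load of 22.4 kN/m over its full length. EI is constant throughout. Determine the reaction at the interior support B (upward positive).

R_B = 296.7 kN

Release continuity at B by inserting a hinge; the redundant is the internal moment M_B. The primary structure is two simply-supported spans AB and BC.
Discontinuity in slope at B on the released structure — sum the simple-span end rotations:
  span AB: point load 163 at a = 3.85: Pab(L + a)/(6LEI) = 293.4/EI
  span AB: point load 128 at a = 0.55: Pab(L + a)/(6LEI) = 63.89/EI
  span BC: point load 161 at a = 2: Pab(L + b)/(6LEI) = 71.56/EI
  span BC: UDL 22.4: wL³/(24EI) = 25.2/EI
  relative rotation θ_0 = (357.3 + 96.76)/EI = 454/EI
A unit hogging moment at B produces rotation L₁/(3EI) + L₂/(3EI) = 2.833/EI.
Compatibility: M_B·(L₁+L₂)/(3EI) = θ_0, giving M_B = 160.2 kN·m (hogging).
Span AB, ΣM about A with M_B applied at B: R_B^{AB}·5.5 = 698 + 160.2, so R_B^{AB} = 156 kN and R_A = 291 − 156 = 135 kN.
Span BC, ΣM about C: R_B^{BC}·3 = 261.8 + 160.2, so R_B^{BC} = 140.7 kN and R_C = 228.2 − 140.7 = 87.52 kN.
R_B = 156 + 140.7 = 296.7 kN.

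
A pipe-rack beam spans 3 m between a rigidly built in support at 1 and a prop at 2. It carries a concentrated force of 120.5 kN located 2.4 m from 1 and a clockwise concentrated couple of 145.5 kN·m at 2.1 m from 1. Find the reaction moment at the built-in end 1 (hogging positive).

Take the reaction at 2 as the redundant and release it; the primary structure is a cantilever fixed at 1.
Free-end deflection of the primary structure under the applied loading (downward +):
  point load 120.5 at a = 2.4: Pa²(3L − a)/(6EI) = 763.5/EI
  clockwise couple 145.5 at a = 2.1: M₀a(2L − a)/(2EI) = 595.8/EI
  δ_0 = 1359/EI
Flexibility coefficient — unit upward force at 2: δ_{22} = L³/(3EI) = 9/EI.
The prop prevents deflection at 2: R_2 = δ_0/δ_{22} = 1359/9 = 151 kN.
Moment equilibrium about 1: M_1 = Σ(load moments about 1) − R_2·L = 434.7 − 151×3 = -18.4 kN·m.

M_1 = -18.4 kN·m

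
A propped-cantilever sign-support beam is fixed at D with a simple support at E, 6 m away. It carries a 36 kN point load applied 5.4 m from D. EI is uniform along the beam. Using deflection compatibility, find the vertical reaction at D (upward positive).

Choose R_E as the redundant. The primary structure is the cantilever fixed at D.
Downward deflection at the released point E due to the loads:
  point load 36 at a = 5.4: Pa²(3L − a)/(6EI) = 2204/EI
Flexibility coefficient — unit upward force at E: δ_{EE} = L³/(3EI) = 72/EI.
Compatibility at E: δ_0 − R_E·δ_{EE} = 0, so R_E = 2204/72 = 30.62 kN.
Vertical equilibrium: R_D = ΣP − R_E = 36 − 30.62 = 5.382 kN.

R_D = 5.382 kN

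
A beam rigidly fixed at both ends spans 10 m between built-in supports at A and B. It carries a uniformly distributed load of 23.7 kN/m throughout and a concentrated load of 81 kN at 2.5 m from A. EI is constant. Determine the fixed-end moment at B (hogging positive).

M_B = 235.5 kN·m

Release both end moments; the primary structure is a simply-supported span AB with redundants M_A and M_B.
Simple-span end rotations at A and B under the given loads:
  at A: UDL 23.7: wL³/(24EI) = 987.5/EI
  at B: UDL 23.7: wL³/(24EI) = 987.5/EI
  at A: point load 81 at a = 2.5: Pab(L + b)/(6LEI) = 443/EI
  at B: point load 81 at a = 2.5: Pab(L + a)/(6LEI) = 316.4/EI
  θ_A0 = 1430/EI,  θ_B0 = 1304/EI
Flexibility coefficients: a unit moment at one end gives L/(3EI) there and L/(6EI) at the far end, so f₁₁ = f₂₂ = 3.333/EI and f₁₂ = f₂₁ = 1.667/EI.
Compatibility — zero rotation at each built-in end:
  3.333 M_A + 1.667 M_B = 1430
  1.667 M_A + 3.333 M_B = 1304
Solving the pair gives M_A = 311.4 kN·m and M_B = 235.5 kN·m (hogging).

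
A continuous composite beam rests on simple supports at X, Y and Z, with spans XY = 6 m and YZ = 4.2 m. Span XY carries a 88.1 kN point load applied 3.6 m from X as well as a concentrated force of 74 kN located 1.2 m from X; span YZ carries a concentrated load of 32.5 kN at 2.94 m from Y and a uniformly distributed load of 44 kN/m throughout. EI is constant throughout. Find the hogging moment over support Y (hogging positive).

Take M_Y as the redundant. Released structure: two simple spans XY and YZ with a hinge at Y.
End slopes at the hinge Y, treating each span as simply supported:
  span XY: point load 88.1 at a = 3.6: Pab(L + a)/(6LEI) = 203/EI
  span XY: point load 74 at a = 1.2: Pab(L + a)/(6LEI) = 85.25/EI
  span YZ: point load 32.5 at a = 2.94: Pab(L + b)/(6LEI) = 26.09/EI
  span YZ: UDL 44: wL³/(24EI) = 135.8/EI
  relative rotation θ_0 = (288.2 + 161.9)/EI = 450.1/EI
A unit hogging moment at Y produces rotation L₁/(3EI) + L₂/(3EI) = 3.4/EI.
Slope continuity at Y: θ_0 = M_Y·3.4/EI, so M_Y = 450.1/3.4 = 132.4 kN·m (hogging).

M_Y = 132.4 kN·m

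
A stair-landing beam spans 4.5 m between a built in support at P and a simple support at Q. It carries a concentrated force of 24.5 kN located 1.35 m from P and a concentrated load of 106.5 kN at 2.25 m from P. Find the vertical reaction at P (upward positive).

R_P = 94.74 kN

Release the roller at Q. Primary structure: cantilever fixed at P.
Free-end deflection of the primary structure under the applied loading (downward +):
  point load 24.5 at a = 1.35: Pa²(3L − a)/(6EI) = 90.42/EI
  point load 106.5 at a = 2.25: Pa²(3L − a)/(6EI) = 1011/EI
  δ_0 = 1101/EI
Flexibility coefficient — unit upward force at Q: δ_{QQ} = L³/(3EI) = 30.38/EI.
Compatibility at Q: δ_0 − R_Q·δ_{QQ} = 0, so R_Q = 1101/30.38 = 36.26 kN.
Vertical equilibrium: R_P = ΣP − R_Q = 131 − 36.26 = 94.74 kN.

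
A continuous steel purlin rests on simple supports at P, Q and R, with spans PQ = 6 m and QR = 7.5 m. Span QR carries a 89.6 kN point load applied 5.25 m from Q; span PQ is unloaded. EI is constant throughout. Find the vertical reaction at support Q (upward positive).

R_Q = 42.17 kN

Release continuity at Q by inserting a hinge; the redundant is the internal moment M_Q. The primary structure is two simply-supported spans PQ and QR.
Rotations at Q on the released spans (each span's end-slope, ×1/EI):
  span QR: point load 89.6 at a = 5.25: Pab(L + b)/(6LEI) = 229.3/EI
  relative rotation θ_0 = (0 + 229.3)/EI = 229.3/EI
A unit hogging moment at Q produces rotation L₁/(3EI) + L₂/(3EI) = 4.5/EI.
Compatibility: M_Q·(L₁+L₂)/(3EI) = θ_0, giving M_Q = 50.96 kN·m (hogging).
Span PQ, ΣM about P with M_Q applied at Q: R_Q^{PQ}·6 = 0 + 50.96, so R_Q^{PQ} = 8.493 kN and R_P = 0 − 8.493 = -8.493 kN.
Span QR, ΣM about R: R_Q^{QR}·7.5 = 201.6 + 50.96, so R_Q^{QR} = 33.67 kN and R_R = 89.6 − 33.67 = 55.93 kN.
R_Q = 8.493 + 33.67 = 42.17 kN.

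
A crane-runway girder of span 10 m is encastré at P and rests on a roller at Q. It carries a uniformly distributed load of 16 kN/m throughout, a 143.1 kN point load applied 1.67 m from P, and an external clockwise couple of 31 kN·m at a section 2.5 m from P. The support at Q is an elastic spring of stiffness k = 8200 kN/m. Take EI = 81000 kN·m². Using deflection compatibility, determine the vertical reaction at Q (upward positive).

R_Q = 65.74 kN

Take the reaction at Q as the redundant and release it; the primary structure is a cantilever fixed at P.
Free-end deflection of the primary structure under the applied loading (downward +):
  UDL 16: wL⁴/(8EI) = 20000/EI
  point load 143.1 at a = 1.67: Pa²(3L − a)/(6EI) = 1884/EI
  clockwise couple 31 at a = 2.5: M₀a(2L − a)/(2EI) = 678.1/EI
  δ_0 = 22563/EI
Tip deflection under a unit load at Q: L³/(3EI) = 333.3/EI.
With EI = 81000 kN·m²: δ_0 = 0.27855 m and δ_{QQ} = 0.004115 m/kN.
Compatibility — the spring shortens by R_Q/k under the reaction it provides: δ_0 − R_Q·δ_{QQ} = R_Q/k. With 1/k = 0.000122 m/kN, R_Q = δ_0 / (δ_{QQ} + 1/k) = 0.27855 / (0.004115 + 0.000122) = 65.74 kN.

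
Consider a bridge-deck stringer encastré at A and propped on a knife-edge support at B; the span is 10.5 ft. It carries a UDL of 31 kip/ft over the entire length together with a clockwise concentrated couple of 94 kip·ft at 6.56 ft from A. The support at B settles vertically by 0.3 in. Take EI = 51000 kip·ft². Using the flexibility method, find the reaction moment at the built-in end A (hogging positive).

Choose R_B as the redundant. The primary structure is the cantilever fixed at A.
Free-end deflection of the primary structure under the applied loading (downward +):
  UDL 31: wL⁴/(8EI) = 47101/EI
  clockwise couple 94 at a = 6.56: M₀a(2L − a)/(2EI) = 4452/EI
  δ_0 = 51553/EI
Flexibility coefficient — unit upward force at B: δ_{BB} = L³/(3EI) = 385.9/EI.
With EI = 51000 kip·ft²: δ_0 = 1.0108 ft and δ_{BB} = 0.007566 ft/kip.
Compatibility — the beam at B must follow the support down by 0.025 ft: δ_0 − R_B·δ_{BB} = 0.025, so R_B = (1.0108 − 0.025)/0.007566 = 130.3 kip.
Moment equilibrium about A: M_A = Σ(load moments about A) − R_B·L = 1803 − 130.3×10.5 = 434.8 kip·ft.

M_A = 434.8 kip·ft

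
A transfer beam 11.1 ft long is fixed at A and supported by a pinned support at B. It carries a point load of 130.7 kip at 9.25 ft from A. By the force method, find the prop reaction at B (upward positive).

Choose R_B as the redundant. The primary structure is the cantilever fixed at A.
Downward deflection at the released point B due to the loads:
  point load 130.7 at a = 9.25: Pa²(3L − a)/(6EI) = 44825/EI
Tip deflection under a unit load at B: L³/(3EI) = 455.9/EI.
The prop prevents deflection at B: R_B = δ_0/δ_{BB} = 44825/455.9 = 98.33 kip.

R_B = 98.33 kip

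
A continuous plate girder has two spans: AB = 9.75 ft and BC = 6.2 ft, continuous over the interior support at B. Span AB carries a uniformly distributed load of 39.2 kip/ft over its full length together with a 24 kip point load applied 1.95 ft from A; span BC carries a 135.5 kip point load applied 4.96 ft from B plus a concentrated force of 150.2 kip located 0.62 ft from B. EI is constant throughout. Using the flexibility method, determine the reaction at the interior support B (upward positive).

R_B = 453.4 kip

Release continuity at B by inserting a hinge; the redundant is the internal moment M_B. The primary structure is two simply-supported spans AB and BC.
End slopes at the hinge B, treating each span as simply supported:
  span AB: UDL 39.2: wL³/(24EI) = 1514/EI
  span AB: point load 24 at a = 1.95: Pab(L + a)/(6LEI) = 73.01/EI
  span BC: point load 135.5 at a = 4.96: Pab(L + b)/(6LEI) = 166.7/EI
  span BC: point load 150.2 at a = 0.62: Pab(L + b)/(6LEI) = 164.6/EI
  relative rotation θ_0 = (1587 + 331.2)/EI = 1918/EI
A unit hogging moment at B produces rotation L₁/(3EI) + L₂/(3EI) = 5.317/EI.
Compatibility: M_B·(L₁+L₂)/(3EI) = θ_0, giving M_B = 360.8 kip·ft (hogging).
Span AB, ΣM about A with M_B applied at B: R_B^{AB}·9.75 = 1910 + 360.8, so R_B^{AB} = 232.9 kip and R_A = 406.2 − 232.9 = 173.3 kip.
Span BC, ΣM about C: R_B^{BC}·6.2 = 1006 + 360.8, so R_B^{BC} = 220.5 kip and R_C = 285.7 − 220.5 = 65.23 kip.
R_B = 232.9 + 220.5 = 453.4 kip.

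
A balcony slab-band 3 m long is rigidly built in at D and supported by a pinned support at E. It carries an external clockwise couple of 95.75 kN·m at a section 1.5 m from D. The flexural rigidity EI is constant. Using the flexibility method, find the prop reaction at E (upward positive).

R_E = 35.91 kN

Choose R_E as the redundant. The primary structure is the cantilever fixed at D.
Deflection at E on the released cantilever, summing each load's contribution:
  clockwise couple 95.75 at a = 1.5: M₀a(2L − a)/(2EI) = 323.2/EI
Tip deflection under a unit load at E: L³/(3EI) = 9/EI.
Compatibility at E: δ_0 − R_E·δ_{EE} = 0, so R_E = 323.2/9 = 35.91 kN.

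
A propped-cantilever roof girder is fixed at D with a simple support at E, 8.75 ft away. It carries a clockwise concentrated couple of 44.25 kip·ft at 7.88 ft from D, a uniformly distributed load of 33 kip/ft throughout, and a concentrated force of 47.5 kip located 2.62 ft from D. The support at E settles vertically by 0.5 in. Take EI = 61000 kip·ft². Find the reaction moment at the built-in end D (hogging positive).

M_D = 468.1 kip·ft

Choose R_E as the redundant. The primary structure is the cantilever fixed at D.
Primary-structure tip deflection at E by superposition:
  clockwise couple 44.25 at a = 7.88: M₀a(2L − a)/(2EI) = 1677/EI
  UDL 33: wL⁴/(8EI) = 24180/EI
  point load 47.5 at a = 2.62: Pa²(3L − a)/(6EI) = 1284/EI
  δ_0 = 27141/EI
Flexibility coefficient — unit upward force at E: δ_{EE} = L³/(3EI) = 223.3/EI.
With EI = 61000 kip·ft²: δ_0 = 0.44494 ft and δ_{EE} = 0.003661 ft/kip.
Compatibility — the beam at E must follow the support down by 0.04167 ft: δ_0 − R_E·δ_{EE} = 0.04167, so R_E = (0.44494 − 0.04167)/0.003661 = 110.2 kip.
Moment equilibrium about D: M_D = Σ(load moments about D) − R_E·L = 1432 − 110.2×8.75 = 468.1 kip·ft.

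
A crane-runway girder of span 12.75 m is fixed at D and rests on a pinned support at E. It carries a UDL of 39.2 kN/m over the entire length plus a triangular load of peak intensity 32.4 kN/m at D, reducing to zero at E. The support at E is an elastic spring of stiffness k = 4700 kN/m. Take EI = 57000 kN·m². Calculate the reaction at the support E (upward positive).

R_E = 224.8 kN

Take the reaction at E as the redundant and release it; the primary structure is a cantilever fixed at D.
Free-end deflection of the primary structure under the applied loading (downward +):
  UDL 39.2: wL⁴/(8EI) = 129490/EI
  triangular load, peak 32.4 at the fixed end: w₀L⁴/(30EI) = 28541/EI
  δ_0 = 158031/EI
Tip deflection under a unit load at E: L³/(3EI) = 690.9/EI.
With EI = 57000 kN·m²: δ_0 = 2.7725 m and δ_{EE} = 0.012121 m/kN.
Compatibility — the spring shortens by R_E/k under the reaction it provides: δ_0 − R_E·δ_{EE} = R_E/k. With 1/k = 0.000213 m/kN, R_E = δ_0 / (δ_{EE} + 1/k) = 2.7725 / (0.012121 + 0.000213) = 224.8 kN.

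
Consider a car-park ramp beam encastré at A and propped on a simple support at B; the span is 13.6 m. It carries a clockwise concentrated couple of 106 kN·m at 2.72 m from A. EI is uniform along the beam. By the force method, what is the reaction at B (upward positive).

Choose R_B as the redundant. The primary structure is the cantilever fixed at A.
Free-end deflection of the primary structure under the applied loading (downward +):
  clockwise couple 106 at a = 2.72: M₀a(2L − a)/(2EI) = 3529/EI
Flexibility coefficient — unit upward force at B: δ_{BB} = L³/(3EI) = 838.5/EI.
The prop prevents deflection at B: R_B = δ_0/δ_{BB} = 3529/838.5 = 4.209 kN.

R_B = 4.209 kN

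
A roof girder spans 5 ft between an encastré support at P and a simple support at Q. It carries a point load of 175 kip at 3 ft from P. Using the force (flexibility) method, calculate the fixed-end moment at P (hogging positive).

M_P = 147 kip·ft

Take the reaction at Q as the redundant and release it; the primary structure is a cantilever fixed at P.
Free-end deflection of the primary structure under the applied loading (downward +):
  point load 175 at a = 3: Pa²(3L − a)/(6EI) = 3150/EI
Flexibility coefficient — unit upward force at Q: δ_{QQ} = L³/(3EI) = 41.67/EI.
Compatibility at Q: δ_0 − R_Q·δ_{QQ} = 0, so R_Q = 3150/41.67 = 75.6 kip.
Moment equilibrium about P: M_P = Σ(load moments about P) − R_Q·L = 525 − 75.6×5 = 147 kip·ft.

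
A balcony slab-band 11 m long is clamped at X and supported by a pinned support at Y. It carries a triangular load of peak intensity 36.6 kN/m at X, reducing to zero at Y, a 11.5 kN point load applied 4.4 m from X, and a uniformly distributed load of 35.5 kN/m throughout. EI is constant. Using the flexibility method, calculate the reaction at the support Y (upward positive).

Release the roller at Y. Primary structure: cantilever fixed at X.
Downward deflection at the released point Y due to the loads:
  triangular load, peak 36.6 at the fixed end: w₀L⁴/(30EI) = 17862/EI
  point load 11.5 at a = 4.4: Pa²(3L − a)/(6EI) = 1061/EI
  UDL 35.5: wL⁴/(8EI) = 64969/EI
  δ_0 = 83893/EI
Flexibility coefficient — unit upward force at Y: δ_{YY} = L³/(3EI) = 443.7/EI.
Compatibility at Y: δ_0 − R_Y·δ_{YY} = 0, so R_Y = 83893/443.7 = 189.1 kN.

R_Y = 189.1 kN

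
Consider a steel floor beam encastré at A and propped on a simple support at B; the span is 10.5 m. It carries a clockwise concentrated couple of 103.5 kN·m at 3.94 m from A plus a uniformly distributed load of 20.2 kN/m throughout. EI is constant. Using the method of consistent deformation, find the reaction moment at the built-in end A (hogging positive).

M_A = 287.2 kN·m

Choose R_B as the redundant. The primary structure is the cantilever fixed at A.
Deflection at B on the released cantilever, summing each load's contribution:
  clockwise couple 103.5 at a = 3.94: M₀a(2L − a)/(2EI) = 3478/EI
  UDL 20.2: wL⁴/(8EI) = 30692/EI
  δ_0 = 34170/EI
Tip deflection under a unit load at B: L³/(3EI) = 385.9/EI.
Compatibility at B: δ_0 − R_B·δ_{BB} = 0, so R_B = 34170/385.9 = 88.55 kN.
Moment equilibrium about A: M_A = Σ(load moments about A) − R_B·L = 1217 − 88.55×10.5 = 287.2 kN·m.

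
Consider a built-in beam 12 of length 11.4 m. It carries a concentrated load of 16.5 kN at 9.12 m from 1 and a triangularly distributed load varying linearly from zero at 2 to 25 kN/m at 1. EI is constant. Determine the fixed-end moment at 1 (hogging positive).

Take the two fixed-end moments M_1, M_2 as redundants; the released structure is the simple span 12.
On the primary (simply-supported) span, the end slopes from the loading are:
  at 1: point load 16.5 at a = 9.12: Pab(L + b)/(6LEI) = 68.62/EI
  at 2: point load 16.5 at a = 9.12: Pab(L + a)/(6LEI) = 102.9/EI
  at 1: triangular load, peak 25: w₀L³/(45EI) = 823.1/EI
  at 2: triangular load, peak 25: 7w₀L³/(360EI) = 720.2/EI
  θ_10 = 891.7/EI,  θ_20 = 823.1/EI
Flexibility coefficients: a unit moment at one end gives L/(3EI) there and L/(6EI) at the far end, so f₁₁ = f₂₂ = 3.8/EI and f₁₂ = f₂₁ = 1.9/EI.
Compatibility — zero rotation at each built-in end:
  3.8 M_1 + 1.9 M_2 = 891.7
  1.9 M_1 + 3.8 M_2 = 823.1
Solving the pair gives M_1 = 168.5 kN·m and M_2 = 132.4 kN·m (hogging).

M_1 = 168.5 kN·m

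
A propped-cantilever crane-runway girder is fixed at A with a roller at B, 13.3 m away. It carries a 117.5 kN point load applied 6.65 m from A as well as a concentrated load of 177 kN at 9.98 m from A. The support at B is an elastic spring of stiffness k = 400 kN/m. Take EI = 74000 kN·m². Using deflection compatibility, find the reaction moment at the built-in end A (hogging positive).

Remove the prop at B; the released (primary) structure is a cantilever built in at A.
Free-end deflection of the primary structure under the applied loading (downward +):
  point load 117.5 at a = 6.65: Pa²(3L − a)/(6EI) = 28795/EI
  point load 177 at a = 9.98: Pa²(3L − a)/(6EI) = 87911/EI
  δ_0 = 116707/EI
Tip deflection under a unit load at B: L³/(3EI) = 784.2/EI.
With EI = 74000 kN·m²: δ_0 = 1.5771 m and δ_{BB} = 0.010597 m/kN.
Compatibility — the spring shortens by R_B/k under the reaction it provides: δ_0 − R_B·δ_{BB} = R_B/k. With 1/k = 0.0025 m/kN, R_B = δ_0 / (δ_{BB} + 1/k) = 1.5771 / (0.010597 + 0.0025) = 120.4 kN.
Moment equilibrium about A: M_A = Σ(load moments about A) − R_B·L = 2548 − 120.4×13.3 = 946.3 kN·m.

M_A = 946.3 kN·m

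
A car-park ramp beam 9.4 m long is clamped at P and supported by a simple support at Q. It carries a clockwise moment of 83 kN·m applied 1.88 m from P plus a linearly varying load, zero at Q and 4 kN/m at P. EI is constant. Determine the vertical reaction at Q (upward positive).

R_Q = 8.528 kN

Release the roller at Q. Primary structure: cantilever fixed at P.
Downward deflection at the released point Q due to the loads:
  clockwise couple 83 at a = 1.88: M₀a(2L − a)/(2EI) = 1320/EI
  triangular load, peak 4 at the fixed end: w₀L⁴/(30EI) = 1041/EI
  δ_0 = 2361/EI
Flexibility coefficient — unit upward force at Q: δ_{QQ} = L³/(3EI) = 276.9/EI.
The prop prevents deflection at Q: R_Q = δ_0/δ_{QQ} = 2361/276.9 = 8.528 kN.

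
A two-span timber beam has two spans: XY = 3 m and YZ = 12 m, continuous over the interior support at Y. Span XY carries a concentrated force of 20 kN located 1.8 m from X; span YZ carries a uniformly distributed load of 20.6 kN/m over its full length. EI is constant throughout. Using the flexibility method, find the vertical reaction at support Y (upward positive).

R_Y = 260.2 kN

Insert a hinge at Y; M_Y is the redundant, and each span becomes simply supported.
Discontinuity in slope at Y on the released structure — sum the simple-span end rotations:
  span XY: point load 20 at a = 1.8: Pab(L + a)/(6LEI) = 11.52/EI
  span YZ: UDL 20.6: wL³/(24EI) = 1483/EI
  relative rotation θ_0 = (11.52 + 1483)/EI = 1495/EI
A unit hogging moment at Y produces rotation L₁/(3EI) + L₂/(3EI) = 5/EI.
Compatibility: M_Y·(L₁+L₂)/(3EI) = θ_0, giving M_Y = 298.9 kN·m (hogging).
Span XY, ΣM about X with M_Y applied at Y: R_Y^{XY}·3 = 36 + 298.9, so R_Y^{XY} = 111.6 kN and R_X = 20 − 111.6 = -91.65 kN.
Span YZ, ΣM about Z: R_Y^{YZ}·12 = 1483 + 298.9, so R_Y^{YZ} = 148.5 kN and R_Z = 247.2 − 148.5 = 98.69 kN.
R_Y = 111.6 + 148.5 = 260.2 kN.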